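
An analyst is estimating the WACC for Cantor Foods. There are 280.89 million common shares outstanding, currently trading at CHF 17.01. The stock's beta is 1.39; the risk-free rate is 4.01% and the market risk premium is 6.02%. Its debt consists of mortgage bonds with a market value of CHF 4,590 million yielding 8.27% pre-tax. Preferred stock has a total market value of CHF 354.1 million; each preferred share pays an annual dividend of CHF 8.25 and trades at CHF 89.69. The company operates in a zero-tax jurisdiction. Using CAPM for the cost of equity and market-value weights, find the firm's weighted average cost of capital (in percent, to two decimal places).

10.32%

Cost of equity via CAPM: Re = 4.01% + 1.39 × 6.02% = 12.3778%.
Cost of preferred: Rp = 8.25 / 89.69 = 9.1983%.
Market value of equity E = 17.01 × 280.89m = 4777.9389m.
Total capital V = 4777.9389 + 354.1 + 4590 = 9722.0389.
Equity: weight = 4777.9389/9722.0389 = 0.4915; cost = 12.3778%.
Preferred: weight = 354.1/9722.0389 = 0.0364; cost = 9.1983%.
Mortgage bonds: weight = 4590/9722.0389 = 0.4721; after-tax cost = 8.27% × (1 − 0%) = 8.2700%.
WACC = 0.4915 × 12.3778% + 0.0364 × 9.1983% + 0.4721 × 8.2700% = 10.3226%.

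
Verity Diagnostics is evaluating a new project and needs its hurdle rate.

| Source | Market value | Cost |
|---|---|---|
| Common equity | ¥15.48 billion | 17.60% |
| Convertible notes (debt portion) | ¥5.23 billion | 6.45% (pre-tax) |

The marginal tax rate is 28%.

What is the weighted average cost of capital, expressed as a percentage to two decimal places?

14.33%

Total capital V = 15.48 + 5.23 = 20.71.
Equity: weight = 15.48/20.71 = 0.7475; cost = 17.6%.
Convertible notes (debt portion): weight = 5.23/20.71 = 0.2525; after-tax cost = 6.45% × (1 − 28%) = 4.6440%.
WACC = 0.7475 × 17.6000% + 0.2525 × 4.6440% = 14.3282%.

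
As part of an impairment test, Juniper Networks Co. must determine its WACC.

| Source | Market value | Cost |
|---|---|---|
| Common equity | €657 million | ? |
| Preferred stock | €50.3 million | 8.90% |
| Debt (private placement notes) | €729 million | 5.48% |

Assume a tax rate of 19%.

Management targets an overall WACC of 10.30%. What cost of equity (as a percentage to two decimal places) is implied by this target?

Total capital V = 657 + 50.3 + 729 = 1436.3.
Equity weight = 657/1436.3 = 0.4574.
Preferred weight = 50.3/1436.3 = 0.0350.
Private placement notes weight = 729/1436.3 = 0.5076.
Debt contribution = 0.5076 × 5.48% × (1 − 19%) = 2.2529%.
Preferred contribution = 0.0350 × 8.9% = 0.3117%.
Required equity contribution = 10.3% − 2.5646% = 7.7354%.
Re = 7.7354% / 0.4574 = 16.9107%.

16.91%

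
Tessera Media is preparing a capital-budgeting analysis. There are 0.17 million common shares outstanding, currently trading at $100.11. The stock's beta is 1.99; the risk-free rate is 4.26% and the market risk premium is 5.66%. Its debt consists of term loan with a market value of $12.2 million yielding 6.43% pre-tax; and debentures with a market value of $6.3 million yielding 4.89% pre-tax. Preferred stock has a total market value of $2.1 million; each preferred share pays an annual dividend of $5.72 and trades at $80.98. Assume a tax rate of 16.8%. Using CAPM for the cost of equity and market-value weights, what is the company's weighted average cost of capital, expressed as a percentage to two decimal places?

9.83%

Cost of equity via CAPM: Re = 4.26% + 1.99 × 5.66% = 15.5234%.
Cost of preferred: Rp = 5.72 / 80.98 = 7.0635%.
Market value of equity E = 100.11 × 0.17m = 17.0187m.
Total capital V = 17.0187 + 2.1 + 12.2 + 6.3 = 37.6187.
Equity: weight = 17.0187/37.6187 = 0.4524; cost = 15.5234%.
Preferred: weight = 2.1/37.6187 = 0.0558; cost = 7.0635%.
Term loan: weight = 12.2/37.6187 = 0.3243; after-tax cost = 6.43% × (1 − 16.8%) = 5.3498%.
Debentures: weight = 6.3/37.6187 = 0.1675; after-tax cost = 4.89% × (1 − 16.8%) = 4.0685%.
WACC = 0.4524 × 15.5234% + 0.0558 × 7.0635% + 0.3243 × 5.3498% + 0.1675 × 4.0685% = 9.8334%.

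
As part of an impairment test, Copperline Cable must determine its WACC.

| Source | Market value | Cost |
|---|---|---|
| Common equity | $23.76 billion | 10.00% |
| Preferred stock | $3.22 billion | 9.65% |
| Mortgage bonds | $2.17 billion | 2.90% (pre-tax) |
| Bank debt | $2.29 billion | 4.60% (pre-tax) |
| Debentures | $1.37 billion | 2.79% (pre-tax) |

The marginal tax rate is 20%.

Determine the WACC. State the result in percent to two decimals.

Total capital V = 23.76 + 3.22 + 2.17 + 2.29 + 1.37 = 32.81.
Equity: weight = 23.76/32.81 = 0.7242; cost = 10%.
Preferred: weight = 3.22/32.81 = 0.0981; cost = 9.65%.
Mortgage bonds: weight = 2.17/32.81 = 0.0661; after-tax cost = 2.9% × (1 − 20%) = 2.3200%.
Bank debt: weight = 2.29/32.81 = 0.0698; after-tax cost = 4.6% × (1 − 20%) = 3.6800%.
Debentures: weight = 1.37/32.81 = 0.0418; after-tax cost = 2.79% × (1 − 20%) = 2.2320%.
WACC = 0.7242 × 10.0000% + 0.0981 × 9.6500% + 0.0661 × 2.3200% + 0.0698 × 3.6800% + 0.0418 × 2.2320% = 8.6922%.

8.69%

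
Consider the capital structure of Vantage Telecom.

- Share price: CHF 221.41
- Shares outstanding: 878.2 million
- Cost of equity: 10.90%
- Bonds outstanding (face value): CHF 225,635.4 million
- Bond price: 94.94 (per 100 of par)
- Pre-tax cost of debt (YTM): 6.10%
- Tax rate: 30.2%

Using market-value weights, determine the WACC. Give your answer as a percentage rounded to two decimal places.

Market value of equity E = 221.41 × 878.2m = 194442.262m. Market value of debt D = 225635.4m × 94.94/100 = 214218.24876m.
Total capital V = 194442.262 + 214218.24876 = 408660.51076.
Equity: weight = 194442.262/408660.51076 = 0.4758; cost = 10.9%.
Bonds outstanding: weight = 214218.24876/408660.51076 = 0.5242; after-tax cost = 6.1% × (1 − 30.2%) = 4.2578%.
WACC = 0.4758 × 10.9000% + 0.5242 × 4.2578% = 7.4182%.

7.42%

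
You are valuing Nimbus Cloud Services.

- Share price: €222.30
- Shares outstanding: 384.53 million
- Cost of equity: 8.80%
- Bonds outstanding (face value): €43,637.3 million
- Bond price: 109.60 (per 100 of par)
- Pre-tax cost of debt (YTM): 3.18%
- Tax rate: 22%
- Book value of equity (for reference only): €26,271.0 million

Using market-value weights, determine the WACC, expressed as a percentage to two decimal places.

6.53%

Market value of equity E = 222.3 × 384.53m = 85481.019m. Market value of debt D = 43637.3m × 109.6/100 = 47826.4808m.
Total capital V = 85481.019 + 47826.4808 = 133307.4998.
Equity: weight = 85481.019/133307.4998 = 0.6412; cost = 8.8%.
Bonds outstanding: weight = 47826.4808/133307.4998 = 0.3588; after-tax cost = 3.18% × (1 − 22%) = 2.4804%.
WACC = 0.6412 × 8.8000% + 0.3588 × 2.4804% = 6.5327%.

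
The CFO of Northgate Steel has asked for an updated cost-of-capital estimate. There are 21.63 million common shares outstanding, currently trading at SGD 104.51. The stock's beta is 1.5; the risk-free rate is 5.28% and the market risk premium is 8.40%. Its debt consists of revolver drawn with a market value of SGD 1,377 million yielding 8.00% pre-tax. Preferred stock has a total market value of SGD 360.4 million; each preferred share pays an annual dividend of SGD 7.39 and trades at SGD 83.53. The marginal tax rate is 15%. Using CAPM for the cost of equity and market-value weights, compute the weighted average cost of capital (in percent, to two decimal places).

Cost of equity via CAPM: Re = 5.28% + 1.5 × 8.4% = 17.8800%.
Cost of preferred: Rp = 7.39 / 83.53 = 8.8471%.
Market value of equity E = 104.51 × 21.63m = 2260.5513m.
Total capital V = 2260.5513 + 360.4 + 1377 = 3997.9513.
Equity: weight = 2260.5513/3997.9513 = 0.5654; cost = 17.88%.
Preferred: weight = 360.4/3997.9513 = 0.0901; cost = 8.8471%.
Revolver drawn: weight = 1377/3997.9513 = 0.3444; after-tax cost = 8% × (1 − 15%) = 6.8000%.
WACC = 0.5654 × 17.8800% + 0.0901 × 8.8471% + 0.3444 × 6.8000% = 13.2495%.

13.25%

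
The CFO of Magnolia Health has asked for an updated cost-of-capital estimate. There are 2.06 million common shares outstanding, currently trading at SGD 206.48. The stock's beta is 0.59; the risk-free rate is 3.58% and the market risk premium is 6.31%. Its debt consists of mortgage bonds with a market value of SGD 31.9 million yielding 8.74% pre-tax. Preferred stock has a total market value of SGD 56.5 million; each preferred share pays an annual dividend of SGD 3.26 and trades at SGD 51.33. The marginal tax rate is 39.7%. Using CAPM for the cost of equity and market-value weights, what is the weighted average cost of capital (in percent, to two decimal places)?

7.07%

Cost of equity via CAPM: Re = 3.58% + 0.59 × 6.31% = 7.3029%.
Cost of preferred: Rp = 3.26 / 51.33 = 6.3511%.
Market value of equity E = 206.48 × 2.06m = 425.3488m.
Total capital V = 425.3488 + 56.5 + 31.9 = 513.7488.
Equity: weight = 425.3488/513.7488 = 0.8279; cost = 7.3029%.
Preferred: weight = 56.5/513.7488 = 0.1100; cost = 6.3511%.
Mortgage bonds: weight = 31.9/513.7488 = 0.0621; after-tax cost = 8.74% × (1 − 39.7%) = 5.2702%.
WACC = 0.8279 × 7.3029% + 0.1100 × 6.3511% + 0.0621 × 5.2702% = 7.0720%.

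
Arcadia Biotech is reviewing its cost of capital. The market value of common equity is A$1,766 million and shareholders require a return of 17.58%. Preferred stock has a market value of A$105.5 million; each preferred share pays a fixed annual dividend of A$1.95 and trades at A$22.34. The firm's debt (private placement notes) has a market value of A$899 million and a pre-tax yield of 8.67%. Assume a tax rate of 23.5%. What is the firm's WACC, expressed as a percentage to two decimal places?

13.69%

Cost of preferred: Rp = 1.95 / 22.34 = 8.7287%.
Total capital V = 1766 + 105.5 + 899 = 2770.5.
Equity: weight = 1766/2770.5 = 0.6374; cost = 17.58%.
Preferred: weight = 105.5/2770.5 = 0.0381; cost = 8.7287%.
Private placement notes: weight = 899/2770.5 = 0.3245; after-tax cost = 8.67% × (1 − 23.5%) = 6.6326%.
WACC = 0.6374 × 17.5800% + 0.0381 × 8.7287% + 0.3245 × 6.6326% = 13.6906%.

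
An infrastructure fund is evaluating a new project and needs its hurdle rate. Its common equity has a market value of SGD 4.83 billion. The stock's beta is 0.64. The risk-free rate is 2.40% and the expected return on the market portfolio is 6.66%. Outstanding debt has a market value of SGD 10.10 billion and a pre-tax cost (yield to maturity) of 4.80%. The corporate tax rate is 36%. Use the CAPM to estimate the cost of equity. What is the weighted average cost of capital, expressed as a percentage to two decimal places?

Market risk premium = 6.66% − 2.4% = 4.26%.
Cost of equity via CAPM: Re = 2.4% + 0.64 × 4.26% = 5.1264%.
Total capital V = 4.83 + 10.1 = 14.93.
Equity: weight = 4.83/14.93 = 0.3235; cost = 5.1264%.
Debt: weight = 10.1/14.93 = 0.6765; after-tax cost = 4.8% × (1 − 36%) = 3.0720%.
WACC = 0.3235 × 5.1264% + 0.6765 × 3.0720% = 3.7366%.

3.74%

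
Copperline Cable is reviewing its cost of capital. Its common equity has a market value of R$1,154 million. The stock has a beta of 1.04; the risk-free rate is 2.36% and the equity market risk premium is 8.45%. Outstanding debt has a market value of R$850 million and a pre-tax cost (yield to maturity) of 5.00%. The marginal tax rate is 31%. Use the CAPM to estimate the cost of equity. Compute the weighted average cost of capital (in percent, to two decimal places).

Cost of equity via CAPM: Re = 2.36% + 1.04 × 8.45% = 11.1480%.
Total capital V = 1154 + 850 = 2004.
Equity: weight = 1154/2004 = 0.5758; cost = 11.148%.
Debt: weight = 850/2004 = 0.4242; after-tax cost = 5% × (1 − 31%) = 3.4500%.
WACC = 0.5758 × 11.1480% + 0.4242 × 3.4500% = 7.8829%.

7.88%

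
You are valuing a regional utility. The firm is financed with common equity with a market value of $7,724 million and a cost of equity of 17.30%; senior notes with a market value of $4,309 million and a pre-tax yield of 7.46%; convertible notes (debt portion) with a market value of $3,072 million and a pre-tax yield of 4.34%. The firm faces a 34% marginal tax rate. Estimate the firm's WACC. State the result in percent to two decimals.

Total capital V = 7724 + 4309 + 3072 = 15105.
Equity: weight = 7724/15105 = 0.5114; cost = 17.3%.
Senior notes: weight = 4309/15105 = 0.2853; after-tax cost = 7.46% × (1 − 34%) = 4.9236%.
Convertible notes (debt portion): weight = 3072/15105 = 0.2034; after-tax cost = 4.34% × (1 − 34%) = 2.8644%.
WACC = 0.5114 × 17.3000% + 0.2853 × 4.9236% + 0.2034 × 2.8644% = 10.8335%.

10.83%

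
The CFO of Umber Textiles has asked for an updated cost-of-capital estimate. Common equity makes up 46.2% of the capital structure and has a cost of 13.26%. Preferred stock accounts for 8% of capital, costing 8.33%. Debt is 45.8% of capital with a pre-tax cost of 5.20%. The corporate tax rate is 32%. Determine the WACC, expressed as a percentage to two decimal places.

8.41%

After-tax cost of debt = 5.2% × (1 − 32%) = 3.5360%.
WACC = 0.462 × 13.2600% + 0.080 × 8.3300% + 0.458 × 3.5360% = 8.4120%.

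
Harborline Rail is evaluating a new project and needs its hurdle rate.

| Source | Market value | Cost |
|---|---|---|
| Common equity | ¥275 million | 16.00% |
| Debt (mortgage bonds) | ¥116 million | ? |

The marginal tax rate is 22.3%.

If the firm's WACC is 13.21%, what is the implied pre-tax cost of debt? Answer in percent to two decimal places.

8.49%

Total capital V = 275 + 116 = 391.
Equity weight = 275/391 = 0.7033.
Mortgage bonds weight = 116/391 = 0.2967.
Equity contribution = 0.7033 × 16% = 11.2532%.
Remaining for debt = 13.21% − 11.2532% = 1.9568%.
Rd × (1 − 22.3%) × 0.2967 = 1.9568%  ⇒  Rd = 8.4888%.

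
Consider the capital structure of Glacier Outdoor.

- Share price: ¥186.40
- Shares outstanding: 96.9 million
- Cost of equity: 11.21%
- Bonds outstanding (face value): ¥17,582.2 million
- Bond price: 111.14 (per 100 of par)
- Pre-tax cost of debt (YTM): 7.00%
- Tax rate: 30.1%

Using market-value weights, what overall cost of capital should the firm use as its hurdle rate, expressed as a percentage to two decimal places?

7.93%

Market value of equity E = 186.4 × 96.9m = 18062.16m. Market value of debt D = 17582.2m × 111.14/100 = 19540.85708m.
Total capital V = 18062.16 + 19540.85708 = 37603.01708.
Equity: weight = 18062.16/37603.01708 = 0.4803; cost = 11.21%.
Bonds outstanding: weight = 19540.85708/37603.01708 = 0.5197; after-tax cost = 7% × (1 − 30.1%) = 4.8930%.
WACC = 0.4803 × 11.2100% + 0.5197 × 4.8930% = 7.9273%.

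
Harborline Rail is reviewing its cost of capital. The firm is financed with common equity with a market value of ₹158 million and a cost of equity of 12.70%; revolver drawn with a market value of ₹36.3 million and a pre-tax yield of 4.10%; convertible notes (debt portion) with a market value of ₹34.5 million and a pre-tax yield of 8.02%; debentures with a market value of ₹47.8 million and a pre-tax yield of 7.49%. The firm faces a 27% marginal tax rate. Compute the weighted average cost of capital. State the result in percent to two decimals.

Total capital V = 158 + 36.3 + 34.5 + 47.8 = 276.6.
Equity: weight = 158/276.6 = 0.5712; cost = 12.7%.
Revolver drawn: weight = 36.3/276.6 = 0.1312; after-tax cost = 4.1% × (1 − 27%) = 2.9930%.
Convertible notes (debt portion): weight = 34.5/276.6 = 0.1247; after-tax cost = 8.02% × (1 − 27%) = 5.8546%.
Debentures: weight = 47.8/276.6 = 0.1728; after-tax cost = 7.49% × (1 − 27%) = 5.4677%.
WACC = 0.5712 × 12.7000% + 0.1312 × 2.9930% + 0.1247 × 5.8546% + 0.1728 × 5.4677% = 9.3224%.

9.32%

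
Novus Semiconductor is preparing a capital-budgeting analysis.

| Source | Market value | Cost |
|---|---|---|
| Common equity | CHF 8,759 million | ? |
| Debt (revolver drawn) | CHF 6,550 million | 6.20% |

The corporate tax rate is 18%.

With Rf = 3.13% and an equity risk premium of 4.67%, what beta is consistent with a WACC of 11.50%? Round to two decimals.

Total capital V = 8759 + 6550 = 15309.
Equity weight = 8759/15309 = 0.5721.
Revolver drawn weight = 6550/15309 = 0.4279.
Debt contribution = 0.4279 × 6.2% × (1 − 18%) = 2.1752%.
Required equity contribution = 11.5% − 2.1752% = 9.3248%  ⇒  Re = 16.2979%.
CAPM: 16.2979% = 3.13% + β × 4.67%  ⇒  β = 2.8197.

2.82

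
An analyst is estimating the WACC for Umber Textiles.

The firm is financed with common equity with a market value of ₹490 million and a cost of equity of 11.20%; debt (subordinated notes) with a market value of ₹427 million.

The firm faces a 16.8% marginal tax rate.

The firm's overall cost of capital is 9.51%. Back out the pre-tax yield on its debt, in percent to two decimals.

9.10%

Total capital V = 490 + 427 = 917.
Equity weight = 490/917 = 0.5344.
Subordinated notes weight = 427/917 = 0.4656.
Equity contribution = 0.5344 × 11.2% = 5.9847%.
Remaining for debt = 9.51% − 5.9847% = 3.5253%.
Rd × (1 − 16.8%) × 0.4656 = 3.5253%  ⇒  Rd = 9.0993%.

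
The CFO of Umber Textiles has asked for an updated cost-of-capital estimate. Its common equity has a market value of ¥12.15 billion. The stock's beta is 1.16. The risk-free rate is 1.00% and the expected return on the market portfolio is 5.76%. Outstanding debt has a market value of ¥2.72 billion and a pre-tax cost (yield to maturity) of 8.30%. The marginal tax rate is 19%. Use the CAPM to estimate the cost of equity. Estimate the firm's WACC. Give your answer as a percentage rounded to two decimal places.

6.56%

Market risk premium = 5.76% − 1.0% = 4.76%.
Cost of equity via CAPM: Re = 1.0% + 1.16 × 4.76% = 6.5216%.
Total capital V = 12.15 + 2.72 = 14.87.
Equity: weight = 12.15/14.87 = 0.8171; cost = 6.5216%.
Debt: weight = 2.72/14.87 = 0.1829; after-tax cost = 8.3% × (1 − 19%) = 6.7230%.
WACC = 0.8171 × 6.5216% + 0.1829 × 6.7230% = 6.5584%.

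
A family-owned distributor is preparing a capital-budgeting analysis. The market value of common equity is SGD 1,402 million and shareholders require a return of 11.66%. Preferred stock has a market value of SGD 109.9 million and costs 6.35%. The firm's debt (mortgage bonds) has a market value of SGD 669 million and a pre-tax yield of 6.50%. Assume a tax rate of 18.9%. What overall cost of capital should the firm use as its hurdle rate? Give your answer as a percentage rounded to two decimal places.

Total capital V = 1402 + 109.9 + 669 = 2180.9.
Equity: weight = 1402/2180.9 = 0.6429; cost = 11.66%.
Preferred: weight = 109.9/2180.9 = 0.0504; cost = 6.35%.
Mortgage bonds: weight = 669/2180.9 = 0.3068; after-tax cost = 6.5% × (1 − 18.9%) = 5.2715%.
WACC = 0.6429 × 11.6600% + 0.0504 × 6.3500% + 0.3068 × 5.2715% = 9.4327%.

9.43%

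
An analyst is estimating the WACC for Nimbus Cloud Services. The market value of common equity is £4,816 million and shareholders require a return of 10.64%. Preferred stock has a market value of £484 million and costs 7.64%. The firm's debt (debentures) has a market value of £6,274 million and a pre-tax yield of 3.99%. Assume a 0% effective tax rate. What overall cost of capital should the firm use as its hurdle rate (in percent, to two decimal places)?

Total capital V = 4816 + 484 + 6274 = 11574.
Equity: weight = 4816/11574 = 0.4161; cost = 10.64%.
Preferred: weight = 484/11574 = 0.0418; cost = 7.64%.
Debentures: weight = 6274/11574 = 0.5421; after-tax cost = 3.99% × (1 − 0%) = 3.9900%.
WACC = 0.4161 × 10.6400% + 0.0418 × 7.6400% + 0.5421 × 3.9900% = 6.9097%.

6.91%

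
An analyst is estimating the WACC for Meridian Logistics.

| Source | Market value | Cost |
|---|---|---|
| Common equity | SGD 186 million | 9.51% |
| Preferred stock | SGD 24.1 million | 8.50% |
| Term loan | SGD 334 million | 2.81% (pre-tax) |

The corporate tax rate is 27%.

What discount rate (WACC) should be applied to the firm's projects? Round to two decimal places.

Total capital V = 186 + 24.1 + 334 = 544.1.
Equity: weight = 186/544.1 = 0.3418; cost = 9.51%.
Preferred: weight = 24.1/544.1 = 0.0443; cost = 8.5%.
Term loan: weight = 334/544.1 = 0.6139; after-tax cost = 2.81% × (1 − 27%) = 2.0513%.
WACC = 0.3418 × 9.5100% + 0.0443 × 8.5000% + 0.6139 × 2.0513% = 4.8867%.

4.89%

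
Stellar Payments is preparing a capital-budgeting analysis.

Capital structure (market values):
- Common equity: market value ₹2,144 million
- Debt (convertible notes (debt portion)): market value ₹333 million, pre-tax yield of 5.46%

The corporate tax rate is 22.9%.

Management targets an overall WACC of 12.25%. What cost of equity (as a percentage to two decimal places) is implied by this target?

Total capital V = 2144 + 333 = 2477.
Equity weight = 2144/2477 = 0.8656.
Convertible notes (debt portion) weight = 333/2477 = 0.1344.
Debt contribution = 0.1344 × 5.46% × (1 − 22.9%) = 0.5659%.
Required equity contribution = 12.25% − 0.5659% = 11.6841%.
Re = 11.6841% / 0.8656 = 13.4988%.

13.50%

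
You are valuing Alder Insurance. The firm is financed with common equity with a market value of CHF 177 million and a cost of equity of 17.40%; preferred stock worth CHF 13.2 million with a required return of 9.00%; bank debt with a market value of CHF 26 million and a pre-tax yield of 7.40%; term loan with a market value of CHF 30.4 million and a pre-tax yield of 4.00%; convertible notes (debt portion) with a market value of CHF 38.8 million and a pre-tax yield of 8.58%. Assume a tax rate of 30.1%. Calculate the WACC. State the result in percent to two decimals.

Total capital V = 177 + 13.2 + 26 + 30.4 + 38.8 = 285.4.
Equity: weight = 177/285.4 = 0.6202; cost = 17.4%.
Preferred: weight = 13.2/285.4 = 0.0463; cost = 9%.
Bank debt: weight = 26/285.4 = 0.0911; after-tax cost = 7.4% × (1 − 30.1%) = 5.1726%.
Term loan: weight = 30.4/285.4 = 0.1065; after-tax cost = 4% × (1 − 30.1%) = 2.7960%.
Convertible notes (debt portion): weight = 38.8/285.4 = 0.1359; after-tax cost = 8.58% × (1 − 30.1%) = 5.9974%.
WACC = 0.6202 × 17.4000% + 0.0463 × 9.0000% + 0.0911 × 5.1726% + 0.1065 × 2.7960% + 0.1359 × 5.9974% = 12.7918%.

12.79%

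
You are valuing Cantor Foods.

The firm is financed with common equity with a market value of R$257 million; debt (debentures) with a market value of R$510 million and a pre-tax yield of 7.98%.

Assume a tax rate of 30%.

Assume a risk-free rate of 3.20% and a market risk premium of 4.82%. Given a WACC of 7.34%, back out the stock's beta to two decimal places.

Total capital V = 257 + 510 = 767.
Equity weight = 257/767 = 0.3351.
Debentures weight = 510/767 = 0.6649.
Debt contribution = 0.6649 × 7.98% × (1 − 30%) = 3.7143%.
Required equity contribution = 7.34% − 3.7143% = 3.6257%  ⇒  Re = 10.8207%.
CAPM: 10.8207% = 3.2% + β × 4.82%  ⇒  β = 1.5811.

1.58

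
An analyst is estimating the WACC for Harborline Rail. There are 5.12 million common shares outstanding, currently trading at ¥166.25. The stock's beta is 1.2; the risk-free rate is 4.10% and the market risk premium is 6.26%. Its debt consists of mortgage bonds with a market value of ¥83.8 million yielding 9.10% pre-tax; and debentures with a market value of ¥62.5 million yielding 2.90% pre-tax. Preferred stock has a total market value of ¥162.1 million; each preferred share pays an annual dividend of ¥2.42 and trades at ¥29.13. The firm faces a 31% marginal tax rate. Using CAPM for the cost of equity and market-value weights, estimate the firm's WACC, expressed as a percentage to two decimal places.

10.25%

Cost of equity via CAPM: Re = 4.1% + 1.2 × 6.26% = 11.6120%.
Cost of preferred: Rp = 2.42 / 29.13 = 8.3076%.
Market value of equity E = 166.25 × 5.12m = 851.2m.
Total capital V = 851.2 + 162.1 + 83.8 + 62.5 = 1159.6.
Equity: weight = 851.2/1159.6 = 0.7340; cost = 11.612%.
Preferred: weight = 162.1/1159.6 = 0.1398; cost = 8.3076%.
Mortgage bonds: weight = 83.8/1159.6 = 0.0723; after-tax cost = 9.1% × (1 − 31%) = 6.2790%.
Debentures: weight = 62.5/1159.6 = 0.0539; after-tax cost = 2.9% × (1 − 31%) = 2.0010%.
WACC = 0.7340 × 11.6120% + 0.1398 × 8.3076% + 0.0723 × 6.2790% + 0.0539 × 2.0010% = 10.2467%.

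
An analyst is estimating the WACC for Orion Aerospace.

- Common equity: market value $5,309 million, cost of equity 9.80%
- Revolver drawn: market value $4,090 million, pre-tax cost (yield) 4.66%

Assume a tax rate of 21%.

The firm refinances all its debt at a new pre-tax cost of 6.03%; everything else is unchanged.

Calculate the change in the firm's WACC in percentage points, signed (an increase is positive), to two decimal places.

Current WACC:
Total capital V = 5309 + 4090 = 9399.
Equity: weight = 5309/9399 = 0.5648; cost = 9.8%.
Revolver drawn: weight = 4090/9399 = 0.4352; after-tax cost = 4.66% × (1 − 21%) = 3.6814%.
WACC = 0.5648 × 9.8000% + 0.4352 × 3.6814% = 7.1375%.
After the change:
Total capital V = 5309 + 4090 = 9399.
Equity: weight = 5309/9399 = 0.5648; cost = 9.8%.
Revolver drawn: weight = 4090/9399 = 0.4352; after-tax cost = 6.03% × (1 − 21%) = 4.7637%.
WACC = 0.5648 × 9.8000% + 0.4352 × 4.7637% = 7.6084%.
Change in WACC = 7.6084% − 7.1375% = 0.4710 pp.

+0.47 pp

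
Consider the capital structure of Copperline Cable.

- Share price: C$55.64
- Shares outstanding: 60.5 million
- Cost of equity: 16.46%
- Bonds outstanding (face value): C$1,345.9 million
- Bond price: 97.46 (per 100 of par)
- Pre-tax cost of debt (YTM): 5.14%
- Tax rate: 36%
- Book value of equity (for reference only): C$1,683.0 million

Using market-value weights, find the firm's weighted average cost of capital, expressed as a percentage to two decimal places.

Market value of equity E = 55.64 × 60.5m = 3366.22m. Market value of debt D = 1345.9m × 97.46/100 = 1311.71414m.
Total capital V = 3366.22 + 1311.71414 = 4677.93414.
Equity: weight = 3366.22/4677.93414 = 0.7196; cost = 16.46%.
Bonds outstanding: weight = 1311.71414/4677.93414 = 0.2804; after-tax cost = 5.14% × (1 − 36%) = 3.2896%.
WACC = 0.7196 × 16.4600% + 0.2804 × 3.2896% = 12.7670%.

12.77%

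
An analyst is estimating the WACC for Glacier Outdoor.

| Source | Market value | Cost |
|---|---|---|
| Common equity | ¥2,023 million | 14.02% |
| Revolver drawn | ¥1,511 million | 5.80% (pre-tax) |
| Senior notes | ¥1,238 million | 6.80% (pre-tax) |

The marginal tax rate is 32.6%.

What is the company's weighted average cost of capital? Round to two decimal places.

Total capital V = 2023 + 1511 + 1238 = 4772.
Equity: weight = 2023/4772 = 0.4239; cost = 14.02%.
Revolver drawn: weight = 1511/4772 = 0.3166; after-tax cost = 5.8% × (1 − 32.6%) = 3.9092%.
Senior notes: weight = 1238/4772 = 0.2594; after-tax cost = 6.8% × (1 − 32.6%) = 4.5832%.
WACC = 0.4239 × 14.0200% + 0.3166 × 3.9092% + 0.2594 × 4.5832% = 8.3703%.

8.37%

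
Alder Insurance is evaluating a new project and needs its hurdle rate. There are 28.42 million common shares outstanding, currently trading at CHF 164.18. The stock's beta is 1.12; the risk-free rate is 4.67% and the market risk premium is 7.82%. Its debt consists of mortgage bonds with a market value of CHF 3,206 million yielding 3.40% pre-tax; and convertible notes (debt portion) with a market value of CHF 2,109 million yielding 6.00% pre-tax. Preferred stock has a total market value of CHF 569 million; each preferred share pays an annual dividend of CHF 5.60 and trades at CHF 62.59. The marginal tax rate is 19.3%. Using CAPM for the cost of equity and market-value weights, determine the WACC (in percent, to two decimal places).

8.22%

Cost of equity via CAPM: Re = 4.67% + 1.12 × 7.82% = 13.4284%.
Cost of preferred: Rp = 5.6 / 62.59 = 8.9471%.
Market value of equity E = 164.18 × 28.42m = 4665.9956m.
Total capital V = 4665.9956 + 569 + 3206 + 2109 = 10549.9956.
Equity: weight = 4665.9956/10549.9956 = 0.4423; cost = 13.4284%.
Preferred: weight = 569/10549.9956 = 0.0539; cost = 8.9471%.
Mortgage bonds: weight = 3206/10549.9956 = 0.3039; after-tax cost = 3.4% × (1 − 19.3%) = 2.7438%.
Convertible notes (debt portion): weight = 2109/10549.9956 = 0.1999; after-tax cost = 6% × (1 − 19.3%) = 4.8420%.
WACC = 0.4423 × 13.4284% + 0.0539 × 8.9471% + 0.3039 × 2.7438% + 0.1999 × 4.8420% = 8.2233%.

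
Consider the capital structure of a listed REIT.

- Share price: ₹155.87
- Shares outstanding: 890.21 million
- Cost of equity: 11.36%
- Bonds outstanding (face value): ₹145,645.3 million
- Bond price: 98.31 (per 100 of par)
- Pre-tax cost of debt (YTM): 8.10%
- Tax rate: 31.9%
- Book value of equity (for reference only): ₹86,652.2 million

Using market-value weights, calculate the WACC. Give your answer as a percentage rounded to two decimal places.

8.39%

Market value of equity E = 155.87 × 890.21m = 138757.0327m. Market value of debt D = 145645.3m × 98.31/100 = 143183.89443m.
Total capital V = 138757.0327 + 143183.89443 = 281940.92713.
Equity: weight = 138757.0327/281940.92713 = 0.4921; cost = 11.36%.
Bonds outstanding: weight = 143183.89443/281940.92713 = 0.5079; after-tax cost = 8.1% × (1 − 31.9%) = 5.5161%.
WACC = 0.4921 × 11.3600% + 0.5079 × 5.5161% = 8.3922%.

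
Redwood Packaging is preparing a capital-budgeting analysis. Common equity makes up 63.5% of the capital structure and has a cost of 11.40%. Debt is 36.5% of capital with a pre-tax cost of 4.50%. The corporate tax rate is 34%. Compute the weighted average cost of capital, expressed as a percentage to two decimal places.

8.32%

After-tax cost of debt = 4.5% × (1 − 34%) = 2.9700%.
WACC = 0.635 × 11.4000% + 0.365 × 2.9700% = 8.3231%.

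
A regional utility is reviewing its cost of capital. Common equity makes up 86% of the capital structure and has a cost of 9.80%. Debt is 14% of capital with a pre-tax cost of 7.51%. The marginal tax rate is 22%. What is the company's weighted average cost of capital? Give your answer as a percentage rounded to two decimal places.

After-tax cost of debt = 7.51% × (1 − 22%) = 5.8578%.
WACC = 0.860 × 9.8000% + 0.140 × 5.8578% = 9.2481%.

9.25%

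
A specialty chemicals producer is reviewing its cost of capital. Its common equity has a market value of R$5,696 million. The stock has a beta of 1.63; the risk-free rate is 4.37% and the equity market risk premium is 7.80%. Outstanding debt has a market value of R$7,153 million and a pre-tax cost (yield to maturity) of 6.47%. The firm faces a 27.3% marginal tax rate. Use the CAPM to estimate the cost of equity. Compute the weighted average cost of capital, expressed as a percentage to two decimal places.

10.19%

Cost of equity via CAPM: Re = 4.37% + 1.63 × 7.8% = 17.0840%.
Total capital V = 5696 + 7153 = 12849.
Equity: weight = 5696/12849 = 0.4433; cost = 17.084%.
Debt: weight = 7153/12849 = 0.5567; after-tax cost = 6.47% × (1 − 27.3%) = 4.7037%.
WACC = 0.4433 × 17.0840% + 0.5567 × 4.7037% = 10.1919%.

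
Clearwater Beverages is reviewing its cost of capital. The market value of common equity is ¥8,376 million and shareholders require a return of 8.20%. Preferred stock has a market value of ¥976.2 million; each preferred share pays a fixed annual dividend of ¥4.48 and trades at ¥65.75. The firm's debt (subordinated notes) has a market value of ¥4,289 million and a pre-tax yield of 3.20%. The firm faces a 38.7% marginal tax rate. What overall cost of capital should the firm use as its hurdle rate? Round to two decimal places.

Cost of preferred: Rp = 4.48 / 65.75 = 6.8137%.
Total capital V = 8376 + 976.2 + 4289 = 13641.2.
Equity: weight = 8376/13641.2 = 0.6140; cost = 8.2%.
Preferred: weight = 976.2/13641.2 = 0.0716; cost = 6.8137%.
Subordinated notes: weight = 4289/13641.2 = 0.3144; after-tax cost = 3.2% × (1 − 38.7%) = 1.9616%.
WACC = 0.6140 × 8.2000% + 0.0716 × 6.8137% + 0.3144 × 1.9616% = 6.1393%.

6.14%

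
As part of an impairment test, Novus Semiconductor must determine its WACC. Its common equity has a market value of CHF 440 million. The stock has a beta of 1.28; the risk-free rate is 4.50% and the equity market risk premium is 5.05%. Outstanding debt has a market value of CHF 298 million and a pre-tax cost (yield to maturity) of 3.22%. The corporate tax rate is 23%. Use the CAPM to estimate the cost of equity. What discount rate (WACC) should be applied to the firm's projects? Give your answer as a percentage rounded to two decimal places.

Cost of equity via CAPM: Re = 4.5% + 1.28 × 5.05% = 10.9640%.
Total capital V = 440 + 298 = 738.
Equity: weight = 440/738 = 0.5962; cost = 10.964%.
Debt: weight = 298/738 = 0.4038; after-tax cost = 3.22% × (1 − 23%) = 2.4794%.
WACC = 0.5962 × 10.9640% + 0.4038 × 2.4794% = 7.5380%.

7.54%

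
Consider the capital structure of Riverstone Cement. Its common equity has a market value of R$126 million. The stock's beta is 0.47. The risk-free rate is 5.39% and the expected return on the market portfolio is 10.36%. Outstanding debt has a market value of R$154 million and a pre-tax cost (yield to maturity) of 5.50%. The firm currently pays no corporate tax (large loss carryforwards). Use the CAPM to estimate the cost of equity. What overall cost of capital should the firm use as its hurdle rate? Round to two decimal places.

6.50%

Market risk premium = 10.36% − 5.39% = 4.97%.
Cost of equity via CAPM: Re = 5.39% + 0.47 × 4.97% = 7.7259%.
Total capital V = 126 + 154 = 280.
Equity: weight = 126/280 = 0.4500; cost = 7.7259%.
Debt: weight = 154/280 = 0.5500; after-tax cost = 5.5% × (1 − 0%) = 5.5000%.
WACC = 0.4500 × 7.7259% + 0.5500 × 5.5000% = 6.5017%.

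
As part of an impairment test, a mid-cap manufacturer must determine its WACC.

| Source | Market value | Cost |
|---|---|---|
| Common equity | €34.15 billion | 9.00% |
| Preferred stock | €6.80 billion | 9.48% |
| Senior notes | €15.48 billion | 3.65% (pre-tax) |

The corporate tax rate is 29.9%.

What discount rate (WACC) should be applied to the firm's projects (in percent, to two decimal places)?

Total capital V = 34.15 + 6.8 + 15.48 = 56.43.
Equity: weight = 34.15/56.43 = 0.6052; cost = 9%.
Preferred: weight = 6.8/56.43 = 0.1205; cost = 9.48%.
Senior notes: weight = 15.48/56.43 = 0.2743; after-tax cost = 3.65% × (1 − 29.9%) = 2.5587%.
WACC = 0.6052 × 9.0000% + 0.1205 × 9.4800% + 0.2743 × 2.5587% = 7.2908%.

7.29%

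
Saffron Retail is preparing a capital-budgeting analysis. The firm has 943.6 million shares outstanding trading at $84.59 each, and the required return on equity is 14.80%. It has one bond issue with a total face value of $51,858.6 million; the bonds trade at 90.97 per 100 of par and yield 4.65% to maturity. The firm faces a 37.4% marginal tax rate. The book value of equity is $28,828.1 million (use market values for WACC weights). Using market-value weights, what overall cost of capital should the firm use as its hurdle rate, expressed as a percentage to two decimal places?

Market value of equity E = 84.59 × 943.6m = 79819.124m. Market value of debt D = 51858.6m × 90.97/100 = 47175.76842m.
Total capital V = 79819.124 + 47175.76842 = 126994.89242.
Equity: weight = 79819.124/126994.89242 = 0.6285; cost = 14.8%.
Bonds outstanding: weight = 47175.76842/126994.89242 = 0.3715; after-tax cost = 4.65% × (1 − 37.4%) = 2.9109%.
WACC = 0.6285 × 14.8000% + 0.3715 × 2.9109% = 10.3835%.

10.38%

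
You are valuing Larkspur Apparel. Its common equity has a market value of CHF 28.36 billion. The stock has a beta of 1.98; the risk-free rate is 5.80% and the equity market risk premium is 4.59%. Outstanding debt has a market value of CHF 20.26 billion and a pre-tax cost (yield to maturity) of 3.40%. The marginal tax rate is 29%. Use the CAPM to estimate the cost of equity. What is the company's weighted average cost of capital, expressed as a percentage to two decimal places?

Cost of equity via CAPM: Re = 5.8% + 1.98 × 4.59% = 14.8882%.
Total capital V = 28.36 + 20.26 = 48.62.
Equity: weight = 28.36/48.62 = 0.5833; cost = 14.8882%.
Debt: weight = 20.26/48.62 = 0.4167; after-tax cost = 3.4% × (1 − 29%) = 2.4140%.
WACC = 0.5833 × 14.8882% + 0.4167 × 2.4140% = 9.6902%.

9.69%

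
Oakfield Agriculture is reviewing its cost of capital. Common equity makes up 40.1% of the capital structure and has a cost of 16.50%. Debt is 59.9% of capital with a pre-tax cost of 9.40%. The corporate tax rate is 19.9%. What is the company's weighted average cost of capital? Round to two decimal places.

11.13%

After-tax cost of debt = 9.4% × (1 − 19.9%) = 7.5294%.
WACC = 0.401 × 16.5000% + 0.599 × 7.5294% = 11.1266%.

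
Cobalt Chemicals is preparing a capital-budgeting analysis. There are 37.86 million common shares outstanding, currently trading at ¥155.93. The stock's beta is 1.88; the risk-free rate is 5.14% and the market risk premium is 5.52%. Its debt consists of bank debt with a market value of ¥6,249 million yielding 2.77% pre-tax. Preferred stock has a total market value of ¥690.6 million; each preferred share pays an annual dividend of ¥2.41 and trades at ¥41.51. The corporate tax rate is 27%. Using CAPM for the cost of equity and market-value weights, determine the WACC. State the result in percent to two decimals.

8.43%

Cost of equity via CAPM: Re = 5.14% + 1.88 × 5.52% = 15.5176%.
Cost of preferred: Rp = 2.41 / 41.51 = 5.8058%.
Market value of equity E = 155.93 × 37.86m = 5903.5098m.
Total capital V = 5903.5098 + 690.6 + 6249 = 12843.1098.
Equity: weight = 5903.5098/12843.1098 = 0.4597; cost = 15.5176%.
Preferred: weight = 690.6/12843.1098 = 0.0538; cost = 5.8058%.
Bank debt: weight = 6249/12843.1098 = 0.4866; after-tax cost = 2.77% × (1 − 27%) = 2.0221%.
WACC = 0.4597 × 15.5176% + 0.0538 × 5.8058% + 0.4866 × 2.0221% = 8.4289%.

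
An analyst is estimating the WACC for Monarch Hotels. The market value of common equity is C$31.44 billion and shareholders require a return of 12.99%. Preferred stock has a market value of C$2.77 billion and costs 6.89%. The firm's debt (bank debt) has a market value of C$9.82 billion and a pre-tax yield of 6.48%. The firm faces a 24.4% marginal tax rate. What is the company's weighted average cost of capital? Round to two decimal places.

10.80%

Total capital V = 31.44 + 2.77 + 9.82 = 44.03.
Equity: weight = 31.44/44.03 = 0.7141; cost = 12.99%.
Preferred: weight = 2.77/44.03 = 0.0629; cost = 6.89%.
Bank debt: weight = 9.82/44.03 = 0.2230; after-tax cost = 6.48% × (1 − 24.4%) = 4.8989%.
WACC = 0.7141 × 12.9900% + 0.0629 × 6.8900% + 0.2230 × 4.8989% = 10.8017%.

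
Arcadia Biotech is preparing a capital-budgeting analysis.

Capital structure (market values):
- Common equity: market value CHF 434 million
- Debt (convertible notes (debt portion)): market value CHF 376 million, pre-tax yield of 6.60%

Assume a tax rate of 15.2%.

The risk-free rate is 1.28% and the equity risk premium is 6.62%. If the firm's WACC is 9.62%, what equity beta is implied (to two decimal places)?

Total capital V = 434 + 376 = 810.
Equity weight = 434/810 = 0.5358.
Convertible notes (debt portion) weight = 376/810 = 0.4642.
Debt contribution = 0.4642 × 6.6% × (1 − 15.2%) = 2.5980%.
Required equity contribution = 9.62% − 2.5980% = 7.0220%  ⇒  Re = 13.1055%.
CAPM: 13.1055% = 1.28% + β × 6.62%  ⇒  β = 1.7863.

1.79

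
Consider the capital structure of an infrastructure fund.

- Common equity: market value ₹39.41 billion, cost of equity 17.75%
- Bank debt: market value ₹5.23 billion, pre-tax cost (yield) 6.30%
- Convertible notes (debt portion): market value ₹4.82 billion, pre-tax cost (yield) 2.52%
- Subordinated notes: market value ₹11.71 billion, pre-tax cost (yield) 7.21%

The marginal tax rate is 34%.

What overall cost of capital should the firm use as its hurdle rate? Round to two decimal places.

12.83%

Total capital V = 39.41 + 5.23 + 4.82 + 11.71 = 61.17.
Equity: weight = 39.41/61.17 = 0.6443; cost = 17.75%.
Bank debt: weight = 5.23/61.17 = 0.0855; after-tax cost = 6.3% × (1 − 34%) = 4.1580%.
Convertible notes (debt portion): weight = 4.82/61.17 = 0.0788; after-tax cost = 2.52% × (1 − 34%) = 1.6632%.
Subordinated notes: weight = 11.71/61.17 = 0.1914; after-tax cost = 7.21% × (1 − 34%) = 4.7586%.
WACC = 0.6443 × 17.7500% + 0.0855 × 4.1580% + 0.0788 × 1.6632% + 0.1914 × 4.7586% = 12.8333%.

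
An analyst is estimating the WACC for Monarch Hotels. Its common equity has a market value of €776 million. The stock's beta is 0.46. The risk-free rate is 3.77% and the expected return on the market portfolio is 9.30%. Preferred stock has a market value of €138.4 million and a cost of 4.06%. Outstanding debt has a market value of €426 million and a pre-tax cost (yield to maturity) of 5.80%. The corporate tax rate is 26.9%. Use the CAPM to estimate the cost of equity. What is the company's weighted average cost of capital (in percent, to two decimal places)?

5.42%

Market risk premium = 9.3% − 3.77% = 5.53%.
Cost of equity via CAPM: Re = 3.77% + 0.46 × 5.53% = 6.3138%.
Total capital V = 776 + 138.4 + 426 = 1340.4.
Equity: weight = 776/1340.4 = 0.5789; cost = 6.3138%.
Preferred: weight = 138.4/1340.4 = 0.1033; cost = 4.06%.
Debt: weight = 426/1340.4 = 0.3178; after-tax cost = 5.8% × (1 − 26.9%) = 4.2398%.
WACC = 0.5789 × 6.3138% + 0.1033 × 4.0600% + 0.3178 × 4.2398% = 5.4219%.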